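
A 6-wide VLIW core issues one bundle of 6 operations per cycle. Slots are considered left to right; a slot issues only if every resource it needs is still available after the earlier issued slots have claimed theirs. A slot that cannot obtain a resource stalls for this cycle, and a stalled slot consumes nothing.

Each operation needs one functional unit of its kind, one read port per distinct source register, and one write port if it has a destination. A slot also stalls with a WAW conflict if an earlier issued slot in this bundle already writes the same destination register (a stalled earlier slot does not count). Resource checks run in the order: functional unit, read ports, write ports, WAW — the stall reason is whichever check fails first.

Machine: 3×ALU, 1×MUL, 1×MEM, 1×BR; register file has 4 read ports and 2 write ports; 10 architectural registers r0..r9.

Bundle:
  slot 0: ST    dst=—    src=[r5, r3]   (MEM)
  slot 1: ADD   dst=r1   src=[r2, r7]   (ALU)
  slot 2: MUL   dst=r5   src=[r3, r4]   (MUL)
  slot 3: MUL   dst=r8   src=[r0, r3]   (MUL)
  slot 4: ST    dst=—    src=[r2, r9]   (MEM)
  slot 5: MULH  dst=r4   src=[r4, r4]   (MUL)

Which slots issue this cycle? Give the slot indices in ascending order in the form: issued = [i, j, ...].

issued = [0, 1]

slot 0 (MEM): ISSUE — free A3,Mu1,Ld0,B1 rp2 wp2
slot 1 (ALU): ISSUE — free A2,Mu1,Ld0,B1 rp0 wp1
slot 2 (MUL): stall RD_PORT — free A2,Mu1,Ld0,B1 rp0 wp1
slot 3 (MUL): stall RD_PORT — free A2,Mu1,Ld0,B1 rp0 wp1
slot 4 (MEM): stall FU — free A2,Mu1,Ld0,B1 rp0 wp1
slot 5 (MUL): stall RD_PORT — free A2,Mu1,Ld0,B1 rp0 wp1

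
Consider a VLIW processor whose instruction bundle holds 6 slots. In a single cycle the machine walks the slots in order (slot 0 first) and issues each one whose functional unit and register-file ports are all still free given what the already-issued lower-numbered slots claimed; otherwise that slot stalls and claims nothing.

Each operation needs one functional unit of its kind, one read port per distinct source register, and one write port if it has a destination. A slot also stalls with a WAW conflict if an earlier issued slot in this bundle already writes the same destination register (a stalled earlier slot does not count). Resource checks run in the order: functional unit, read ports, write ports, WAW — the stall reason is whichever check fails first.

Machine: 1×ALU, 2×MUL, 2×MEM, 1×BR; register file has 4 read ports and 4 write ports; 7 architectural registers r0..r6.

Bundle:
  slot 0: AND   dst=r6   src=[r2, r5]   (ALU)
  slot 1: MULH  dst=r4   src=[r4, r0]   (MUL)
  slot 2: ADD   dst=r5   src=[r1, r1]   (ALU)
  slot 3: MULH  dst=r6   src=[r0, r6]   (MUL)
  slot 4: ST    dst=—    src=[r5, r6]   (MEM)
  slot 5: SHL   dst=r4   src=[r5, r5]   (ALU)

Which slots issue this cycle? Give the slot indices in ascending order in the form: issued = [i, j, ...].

slot 0 (ALU): ISSUE — free A0,Mu2,Ld2,B1 rp2 wp3
slot 1 (MUL): ISSUE — free A0,Mu1,Ld2,B1 rp0 wp2
slot 2 (ALU): stall FU — free A0,Mu1,Ld2,B1 rp0 wp2
slot 3 (MUL): stall RD_PORT — free A0,Mu1,Ld2,B1 rp0 wp2
slot 4 (MEM): stall RD_PORT — free A0,Mu1,Ld2,B1 rp0 wp2
slot 5 (ALU): stall FU — free A0,Mu1,Ld2,B1 rp0 wp2

issued = [0, 1]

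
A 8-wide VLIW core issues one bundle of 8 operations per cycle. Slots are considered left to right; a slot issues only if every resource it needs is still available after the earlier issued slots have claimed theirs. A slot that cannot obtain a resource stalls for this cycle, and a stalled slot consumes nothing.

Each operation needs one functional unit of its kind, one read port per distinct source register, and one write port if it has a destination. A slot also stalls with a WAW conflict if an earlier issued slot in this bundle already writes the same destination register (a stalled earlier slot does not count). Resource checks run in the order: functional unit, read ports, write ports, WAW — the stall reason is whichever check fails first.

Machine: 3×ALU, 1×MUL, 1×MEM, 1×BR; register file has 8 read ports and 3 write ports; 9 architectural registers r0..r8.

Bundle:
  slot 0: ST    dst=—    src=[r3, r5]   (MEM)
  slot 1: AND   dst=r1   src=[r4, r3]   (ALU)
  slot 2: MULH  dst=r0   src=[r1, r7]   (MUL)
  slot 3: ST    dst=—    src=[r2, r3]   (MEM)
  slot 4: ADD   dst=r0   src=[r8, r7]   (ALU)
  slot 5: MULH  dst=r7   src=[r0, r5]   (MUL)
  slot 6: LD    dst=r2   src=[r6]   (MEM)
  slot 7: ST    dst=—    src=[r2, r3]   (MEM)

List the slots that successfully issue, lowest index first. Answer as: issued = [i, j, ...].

issued = [0, 1, 2]

  0. MEM ⇒ go  {3A/1Mu/0Ld/1B | 6r 3w}
  1. ALU→r1 ⇒ go  {2A/1Mu/0Ld/1B | 4r 2w}
  2. MUL→r0 ⇒ go  {2A/0Mu/0Ld/1B | 2r 1w}
  3. MEM ⇒ no(FU)  {2A/0Mu/0Ld/1B | 2r 1w}
  4. ALU→r0 ⇒ no(WAW)  {2A/0Mu/0Ld/1B | 2r 1w}
  5. MUL→r7 ⇒ no(FU)  {2A/0Mu/0Ld/1B | 2r 1w}
  6. MEM→r2 ⇒ no(FU)  {2A/0Mu/0Ld/1B | 2r 1w}
  7. MEM ⇒ no(FU)  {2A/0Mu/0Ld/1B | 2r 1w}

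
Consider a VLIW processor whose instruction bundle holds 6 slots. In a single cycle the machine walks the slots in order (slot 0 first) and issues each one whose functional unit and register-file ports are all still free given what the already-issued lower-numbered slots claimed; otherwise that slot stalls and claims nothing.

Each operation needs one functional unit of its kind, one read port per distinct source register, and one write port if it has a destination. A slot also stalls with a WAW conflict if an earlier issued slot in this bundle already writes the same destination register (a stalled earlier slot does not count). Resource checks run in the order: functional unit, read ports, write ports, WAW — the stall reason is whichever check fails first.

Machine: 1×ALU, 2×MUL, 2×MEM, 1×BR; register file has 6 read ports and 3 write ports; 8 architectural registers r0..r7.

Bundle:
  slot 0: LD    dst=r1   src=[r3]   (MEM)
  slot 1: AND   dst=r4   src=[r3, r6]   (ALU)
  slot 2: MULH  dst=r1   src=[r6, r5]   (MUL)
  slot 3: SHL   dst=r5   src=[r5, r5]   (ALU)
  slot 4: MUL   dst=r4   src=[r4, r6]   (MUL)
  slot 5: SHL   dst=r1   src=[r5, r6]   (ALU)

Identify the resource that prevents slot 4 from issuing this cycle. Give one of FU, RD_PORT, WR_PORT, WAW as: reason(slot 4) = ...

reason(slot 4) = WAW

slot 0 (MEM): ISSUE — free A1,Mu2,Ld1,B1 rp5 wp2
slot 1 (ALU): ISSUE — free A0,Mu2,Ld1,B1 rp3 wp1
slot 2 (MUL): stall WAW — free A0,Mu2,Ld1,B1 rp3 wp1
slot 3 (ALU): stall FU — free A0,Mu2,Ld1,B1 rp3 wp1
slot 4 (MUL): stall WAW — free A0,Mu2,Ld1,B1 rp3 wp1
slot 5 (ALU): stall FU — free A0,Mu2,Ld1,B1 rp3 wp1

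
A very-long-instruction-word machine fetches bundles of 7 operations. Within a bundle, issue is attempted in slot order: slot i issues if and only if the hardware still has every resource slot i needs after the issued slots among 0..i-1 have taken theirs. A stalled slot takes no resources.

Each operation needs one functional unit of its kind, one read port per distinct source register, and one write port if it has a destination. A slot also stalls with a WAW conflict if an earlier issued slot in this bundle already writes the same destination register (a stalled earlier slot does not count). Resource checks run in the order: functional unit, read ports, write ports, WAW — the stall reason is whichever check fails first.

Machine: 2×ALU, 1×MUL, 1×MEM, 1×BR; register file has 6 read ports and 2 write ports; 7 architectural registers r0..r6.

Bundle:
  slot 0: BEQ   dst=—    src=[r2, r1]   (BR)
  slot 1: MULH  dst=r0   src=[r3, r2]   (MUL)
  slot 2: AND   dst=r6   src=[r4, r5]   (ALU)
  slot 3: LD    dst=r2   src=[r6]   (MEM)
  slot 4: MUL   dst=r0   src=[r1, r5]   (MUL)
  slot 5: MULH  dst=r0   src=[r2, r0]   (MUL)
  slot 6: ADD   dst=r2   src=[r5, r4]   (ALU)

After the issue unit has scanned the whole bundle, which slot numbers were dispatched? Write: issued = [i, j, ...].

slot 0 (BR): ISSUE — free A2,Mu1,Ld1,B0 rp4 wp2
slot 1 (MUL): ISSUE — free A2,Mu0,Ld1,B0 rp2 wp1
slot 2 (ALU): ISSUE — free A1,Mu0,Ld1,B0 rp0 wp0
slot 3 (MEM): stall RD_PORT — free A1,Mu0,Ld1,B0 rp0 wp0
slot 4 (MUL): stall FU — free A1,Mu0,Ld1,B0 rp0 wp0
slot 5 (MUL): stall FU — free A1,Mu0,Ld1,B0 rp0 wp0
slot 6 (ALU): stall RD_PORT — free A1,Mu0,Ld1,B0 rp0 wp0

issued = [0, 1, 2]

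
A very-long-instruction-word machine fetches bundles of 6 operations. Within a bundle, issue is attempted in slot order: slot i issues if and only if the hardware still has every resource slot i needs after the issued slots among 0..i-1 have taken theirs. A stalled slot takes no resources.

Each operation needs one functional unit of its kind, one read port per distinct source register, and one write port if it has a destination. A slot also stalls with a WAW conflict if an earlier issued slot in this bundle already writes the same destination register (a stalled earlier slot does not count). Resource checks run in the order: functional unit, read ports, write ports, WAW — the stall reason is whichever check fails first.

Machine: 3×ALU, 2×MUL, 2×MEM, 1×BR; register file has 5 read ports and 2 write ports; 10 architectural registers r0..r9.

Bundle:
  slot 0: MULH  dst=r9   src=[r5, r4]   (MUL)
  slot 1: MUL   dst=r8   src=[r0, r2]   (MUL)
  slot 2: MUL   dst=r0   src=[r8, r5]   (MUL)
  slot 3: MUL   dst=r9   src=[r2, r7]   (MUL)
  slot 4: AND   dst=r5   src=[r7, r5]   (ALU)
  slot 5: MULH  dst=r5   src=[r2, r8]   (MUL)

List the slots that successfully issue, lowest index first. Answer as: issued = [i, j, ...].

issued = [0, 1]

  0. MUL→r9 ⇒ go  {3A/1Mu/2Ld/1B | 3r 1w}
  1. MUL→r8 ⇒ go  {3A/0Mu/2Ld/1B | 1r 0w}
  2. MUL→r0 ⇒ no(FU)  {3A/0Mu/2Ld/1B | 1r 0w}
  3. MUL→r9 ⇒ no(FU)  {3A/0Mu/2Ld/1B | 1r 0w}
  4. ALU→r5 ⇒ no(RD_PORT)  {3A/0Mu/2Ld/1B | 1r 0w}
  5. MUL→r5 ⇒ no(FU)  {3A/0Mu/2Ld/1B | 1r 0w}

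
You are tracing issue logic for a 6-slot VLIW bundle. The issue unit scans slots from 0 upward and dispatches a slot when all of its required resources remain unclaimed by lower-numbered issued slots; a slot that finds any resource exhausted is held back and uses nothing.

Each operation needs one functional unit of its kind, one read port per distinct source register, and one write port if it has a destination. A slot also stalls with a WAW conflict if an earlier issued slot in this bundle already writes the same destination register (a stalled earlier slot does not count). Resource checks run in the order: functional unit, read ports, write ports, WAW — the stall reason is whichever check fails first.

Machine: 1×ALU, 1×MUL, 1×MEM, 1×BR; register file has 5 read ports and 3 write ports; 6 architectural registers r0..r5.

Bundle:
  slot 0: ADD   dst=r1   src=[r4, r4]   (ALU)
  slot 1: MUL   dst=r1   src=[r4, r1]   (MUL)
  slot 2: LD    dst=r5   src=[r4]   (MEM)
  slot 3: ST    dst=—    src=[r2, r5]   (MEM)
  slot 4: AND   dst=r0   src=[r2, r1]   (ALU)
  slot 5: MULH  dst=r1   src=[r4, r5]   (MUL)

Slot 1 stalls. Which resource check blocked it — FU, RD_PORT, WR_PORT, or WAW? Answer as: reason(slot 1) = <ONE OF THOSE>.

[0] ALU needs rd=1 wr=1: ok; after: ALU=0 MUL=1 MEM=1 BR=1, R=4, W=2
[1] MUL needs rd=2 wr=1: WAW; after: ALU=0 MUL=1 MEM=1 BR=1, R=4, W=2
[2] MEM needs rd=1 wr=1: ok; after: ALU=0 MUL=1 MEM=0 BR=1, R=3, W=1
[3] MEM needs rd=2 wr=0: FU; after: ALU=0 MUL=1 MEM=0 BR=1, R=3, W=1
[4] ALU needs rd=2 wr=1: FU; after: ALU=0 MUL=1 MEM=0 BR=1, R=3, W=1
[5] MUL needs rd=2 wr=1: WAW; after: ALU=0 MUL=1 MEM=0 BR=1, R=3, W=1

reason(slot 1) = WAW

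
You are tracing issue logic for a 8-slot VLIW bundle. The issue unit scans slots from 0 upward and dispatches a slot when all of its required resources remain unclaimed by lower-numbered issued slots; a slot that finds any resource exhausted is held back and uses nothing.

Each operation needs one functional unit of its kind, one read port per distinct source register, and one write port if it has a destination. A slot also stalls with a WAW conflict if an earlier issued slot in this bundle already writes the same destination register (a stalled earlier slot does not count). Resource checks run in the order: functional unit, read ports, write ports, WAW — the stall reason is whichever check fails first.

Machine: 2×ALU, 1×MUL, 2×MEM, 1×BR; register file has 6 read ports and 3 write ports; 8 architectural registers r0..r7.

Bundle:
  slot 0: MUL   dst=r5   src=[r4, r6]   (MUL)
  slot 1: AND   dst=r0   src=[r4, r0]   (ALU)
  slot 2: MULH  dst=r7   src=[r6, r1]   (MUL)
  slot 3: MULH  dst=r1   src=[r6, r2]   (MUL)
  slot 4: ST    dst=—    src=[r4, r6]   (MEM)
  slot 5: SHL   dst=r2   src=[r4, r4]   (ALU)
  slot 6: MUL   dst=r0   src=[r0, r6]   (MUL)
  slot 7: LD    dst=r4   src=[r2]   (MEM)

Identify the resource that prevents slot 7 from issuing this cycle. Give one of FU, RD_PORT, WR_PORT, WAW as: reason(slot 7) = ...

[0] MUL needs rd=2 wr=1: ok; after: ALU=2 MUL=0 MEM=2 BR=1, R=4, W=2
[1] ALU needs rd=2 wr=1: ok; after: ALU=1 MUL=0 MEM=2 BR=1, R=2, W=1
[2] MUL needs rd=2 wr=1: FU; after: ALU=1 MUL=0 MEM=2 BR=1, R=2, W=1
[3] MUL needs rd=2 wr=1: FU; after: ALU=1 MUL=0 MEM=2 BR=1, R=2, W=1
[4] MEM needs rd=2 wr=0: ok; after: ALU=1 MUL=0 MEM=1 BR=1, R=0, W=1
[5] ALU needs rd=1 wr=1: RD_PORT; after: ALU=1 MUL=0 MEM=1 BR=1, R=0, W=1
[6] MUL needs rd=2 wr=1: FU; after: ALU=1 MUL=0 MEM=1 BR=1, R=0, W=1
[7] MEM needs rd=1 wr=1: RD_PORT; after: ALU=1 MUL=0 MEM=1 BR=1, R=0, W=1

reason(slot 7) = RD_PORT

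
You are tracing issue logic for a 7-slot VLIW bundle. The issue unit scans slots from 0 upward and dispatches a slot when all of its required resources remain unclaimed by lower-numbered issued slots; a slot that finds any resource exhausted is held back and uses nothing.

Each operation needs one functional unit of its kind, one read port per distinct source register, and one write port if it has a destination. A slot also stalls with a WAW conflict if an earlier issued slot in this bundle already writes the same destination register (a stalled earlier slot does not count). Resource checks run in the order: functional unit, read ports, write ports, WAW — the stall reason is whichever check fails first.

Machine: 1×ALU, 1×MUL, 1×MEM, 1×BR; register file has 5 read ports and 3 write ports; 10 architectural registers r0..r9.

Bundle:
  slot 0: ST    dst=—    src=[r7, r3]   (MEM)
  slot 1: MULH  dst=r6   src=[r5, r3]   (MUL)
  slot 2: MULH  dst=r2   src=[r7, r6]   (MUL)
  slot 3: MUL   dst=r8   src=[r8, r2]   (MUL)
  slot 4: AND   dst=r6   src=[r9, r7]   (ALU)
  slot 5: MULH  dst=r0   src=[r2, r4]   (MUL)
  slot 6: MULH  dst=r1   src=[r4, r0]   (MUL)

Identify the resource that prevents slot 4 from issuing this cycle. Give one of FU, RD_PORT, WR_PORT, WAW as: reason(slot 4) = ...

[0] MEM needs rd=2 wr=0: ok; after: ALU=1 MUL=1 MEM=0 BR=1, R=3, W=3
[1] MUL needs rd=2 wr=1: ok; after: ALU=1 MUL=0 MEM=0 BR=1, R=1, W=2
[2] MUL needs rd=2 wr=1: FU; after: ALU=1 MUL=0 MEM=0 BR=1, R=1, W=2
[3] MUL needs rd=2 wr=1: FU; after: ALU=1 MUL=0 MEM=0 BR=1, R=1, W=2
[4] ALU needs rd=2 wr=1: RD_PORT; after: ALU=1 MUL=0 MEM=0 BR=1, R=1, W=2
[5] MUL needs rd=2 wr=1: FU; after: ALU=1 MUL=0 MEM=0 BR=1, R=1, W=2
[6] MUL needs rd=2 wr=1: FU; after: ALU=1 MUL=0 MEM=0 BR=1, R=1, W=2

reason(slot 4) = RD_PORT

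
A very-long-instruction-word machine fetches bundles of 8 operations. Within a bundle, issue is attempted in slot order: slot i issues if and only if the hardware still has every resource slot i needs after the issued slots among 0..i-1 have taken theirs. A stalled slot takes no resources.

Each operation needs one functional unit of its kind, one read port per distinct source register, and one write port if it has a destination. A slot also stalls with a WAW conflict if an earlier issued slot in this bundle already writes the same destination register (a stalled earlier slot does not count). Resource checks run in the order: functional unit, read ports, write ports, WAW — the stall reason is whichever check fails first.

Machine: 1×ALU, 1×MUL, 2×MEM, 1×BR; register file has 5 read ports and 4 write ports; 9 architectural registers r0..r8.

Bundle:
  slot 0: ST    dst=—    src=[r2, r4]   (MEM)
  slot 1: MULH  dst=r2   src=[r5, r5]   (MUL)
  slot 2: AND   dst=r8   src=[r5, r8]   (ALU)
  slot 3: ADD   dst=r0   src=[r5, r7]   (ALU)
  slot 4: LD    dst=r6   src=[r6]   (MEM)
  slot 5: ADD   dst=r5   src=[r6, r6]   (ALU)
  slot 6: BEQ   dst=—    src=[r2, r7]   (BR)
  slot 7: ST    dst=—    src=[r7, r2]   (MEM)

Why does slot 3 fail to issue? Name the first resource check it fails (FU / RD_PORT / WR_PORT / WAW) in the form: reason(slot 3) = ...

(0) want 1×MEM +2rd +0wr — yes → AL1|MU1|ME1|BR1|rd3|wr4
(1) want 1×MUL +1rd +1wr — yes → AL1|MU0|ME1|BR1|rd2|wr3
(2) want 1×ALU +2rd +1wr — yes → AL0|MU0|ME1|BR1|rd0|wr2
(3) want 1×ALU +2rd +1wr — FU → AL0|MU0|ME1|BR1|rd0|wr2
(4) want 1×MEM +1rd +1wr — RD_PORT → AL0|MU0|ME1|BR1|rd0|wr2
(5) want 1×ALU +1rd +1wr — FU → AL0|MU0|ME1|BR1|rd0|wr2
(6) want 1×BR +2rd +0wr — RD_PORT → AL0|MU0|ME1|BR1|rd0|wr2
(7) want 1×MEM +2rd +0wr — RD_PORT → AL0|MU0|ME1|BR1|rd0|wr2

reason(slot 3) = FU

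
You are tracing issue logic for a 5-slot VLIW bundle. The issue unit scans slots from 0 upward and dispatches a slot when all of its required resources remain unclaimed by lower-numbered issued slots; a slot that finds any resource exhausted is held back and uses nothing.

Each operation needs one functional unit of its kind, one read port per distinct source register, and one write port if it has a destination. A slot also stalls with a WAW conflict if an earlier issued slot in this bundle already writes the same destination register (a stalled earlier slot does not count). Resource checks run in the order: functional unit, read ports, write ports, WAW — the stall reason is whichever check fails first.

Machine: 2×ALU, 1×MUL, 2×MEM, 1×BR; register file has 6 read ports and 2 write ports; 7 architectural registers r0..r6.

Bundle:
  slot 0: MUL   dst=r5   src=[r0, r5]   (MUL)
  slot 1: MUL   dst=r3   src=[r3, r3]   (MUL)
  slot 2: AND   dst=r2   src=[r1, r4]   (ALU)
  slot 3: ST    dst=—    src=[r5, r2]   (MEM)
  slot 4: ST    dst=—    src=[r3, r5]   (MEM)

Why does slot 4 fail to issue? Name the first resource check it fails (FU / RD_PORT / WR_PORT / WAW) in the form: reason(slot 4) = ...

reason(slot 4) = RD_PORT

[0] MUL needs rd=2 wr=1: ok; after: ALU=2 MUL=0 MEM=2 BR=1, R=4, W=1
[1] MUL needs rd=1 wr=1: FU; after: ALU=2 MUL=0 MEM=2 BR=1, R=4, W=1
[2] ALU needs rd=2 wr=1: ok; after: ALU=1 MUL=0 MEM=2 BR=1, R=2, W=0
[3] MEM needs rd=2 wr=0: ok; after: ALU=1 MUL=0 MEM=1 BR=1, R=0, W=0
[4] MEM needs rd=2 wr=0: RD_PORT; after: ALU=1 MUL=0 MEM=1 BR=1, R=0, W=0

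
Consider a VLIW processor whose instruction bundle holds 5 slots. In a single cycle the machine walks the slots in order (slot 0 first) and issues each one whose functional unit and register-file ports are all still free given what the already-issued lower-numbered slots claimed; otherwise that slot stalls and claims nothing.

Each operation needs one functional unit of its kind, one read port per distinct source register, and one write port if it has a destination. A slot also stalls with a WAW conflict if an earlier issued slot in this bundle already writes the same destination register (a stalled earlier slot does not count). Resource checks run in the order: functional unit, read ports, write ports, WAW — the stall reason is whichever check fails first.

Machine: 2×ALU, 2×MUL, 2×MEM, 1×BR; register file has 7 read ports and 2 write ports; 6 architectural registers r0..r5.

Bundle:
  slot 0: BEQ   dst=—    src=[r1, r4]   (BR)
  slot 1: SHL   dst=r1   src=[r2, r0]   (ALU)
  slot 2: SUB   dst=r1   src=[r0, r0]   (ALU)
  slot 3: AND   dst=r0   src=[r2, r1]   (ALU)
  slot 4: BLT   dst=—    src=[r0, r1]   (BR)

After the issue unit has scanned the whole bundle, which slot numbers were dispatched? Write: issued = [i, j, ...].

issued = [0, 1, 3]

[0] BR needs rd=2 wr=0: ok; after: ALU=2 MUL=2 MEM=2 BR=0, R=5, W=2
[1] ALU needs rd=2 wr=1: ok; after: ALU=1 MUL=2 MEM=2 BR=0, R=3, W=1
[2] ALU needs rd=1 wr=1: WAW; after: ALU=1 MUL=2 MEM=2 BR=0, R=3, W=1
[3] ALU needs rd=2 wr=1: ok; after: ALU=0 MUL=2 MEM=2 BR=0, R=1, W=0
[4] BR needs rd=2 wr=0: FU; after: ALU=0 MUL=2 MEM=2 BR=0, R=1, W=0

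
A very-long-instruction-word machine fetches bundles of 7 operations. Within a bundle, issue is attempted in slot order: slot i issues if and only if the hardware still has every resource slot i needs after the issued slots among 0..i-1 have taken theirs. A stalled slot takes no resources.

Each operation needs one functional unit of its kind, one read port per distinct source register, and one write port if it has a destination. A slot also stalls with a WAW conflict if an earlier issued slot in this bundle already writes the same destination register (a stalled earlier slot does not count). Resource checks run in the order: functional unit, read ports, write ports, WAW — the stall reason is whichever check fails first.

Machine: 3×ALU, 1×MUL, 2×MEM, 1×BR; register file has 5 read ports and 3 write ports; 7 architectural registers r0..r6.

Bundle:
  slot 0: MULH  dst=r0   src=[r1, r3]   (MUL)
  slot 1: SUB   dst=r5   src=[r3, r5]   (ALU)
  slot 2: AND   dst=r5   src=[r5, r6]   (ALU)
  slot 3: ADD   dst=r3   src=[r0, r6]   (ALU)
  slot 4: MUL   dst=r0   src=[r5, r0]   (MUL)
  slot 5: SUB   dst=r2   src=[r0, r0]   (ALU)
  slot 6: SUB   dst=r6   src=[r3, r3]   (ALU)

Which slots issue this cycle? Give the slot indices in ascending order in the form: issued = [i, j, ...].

slot 0 (MUL): ISSUE — free A3,Mu0,Ld2,B1 rp3 wp2
slot 1 (ALU): ISSUE — free A2,Mu0,Ld2,B1 rp1 wp1
slot 2 (ALU): stall RD_PORT — free A2,Mu0,Ld2,B1 rp1 wp1
slot 3 (ALU): stall RD_PORT — free A2,Mu0,Ld2,B1 rp1 wp1
slot 4 (MUL): stall FU — free A2,Mu0,Ld2,B1 rp1 wp1
slot 5 (ALU): ISSUE — free A1,Mu0,Ld2,B1 rp0 wp0
slot 6 (ALU): stall RD_PORT — free A1,Mu0,Ld2,B1 rp0 wp0

issued = [0, 1, 5]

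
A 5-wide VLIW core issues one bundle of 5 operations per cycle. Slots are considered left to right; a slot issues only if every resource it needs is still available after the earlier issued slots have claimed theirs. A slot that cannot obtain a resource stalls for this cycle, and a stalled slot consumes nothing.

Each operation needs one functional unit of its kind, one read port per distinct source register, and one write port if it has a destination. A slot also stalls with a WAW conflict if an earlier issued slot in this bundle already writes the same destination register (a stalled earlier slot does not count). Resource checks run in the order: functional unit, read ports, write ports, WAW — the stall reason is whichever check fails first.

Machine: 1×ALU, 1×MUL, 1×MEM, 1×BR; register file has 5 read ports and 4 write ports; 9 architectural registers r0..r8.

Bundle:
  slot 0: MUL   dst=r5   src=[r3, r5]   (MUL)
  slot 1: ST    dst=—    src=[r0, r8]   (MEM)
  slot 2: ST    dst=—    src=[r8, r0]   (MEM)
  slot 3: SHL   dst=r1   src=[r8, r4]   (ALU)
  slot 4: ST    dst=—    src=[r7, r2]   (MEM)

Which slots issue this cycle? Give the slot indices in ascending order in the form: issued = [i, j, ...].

issued = [0, 1]

#0 MUL src=r3,r5 dispatched  <A:1 Mu:0 Ld:1 B:1 rd:3 wr:3>
#1 MEM src=r0,r8 dispatched  <A:1 Mu:0 Ld:0 B:1 rd:1 wr:3>
#2 MEM src=r8,r0 held:FU  <A:1 Mu:0 Ld:0 B:1 rd:1 wr:3>
#3 ALU src=r8,r4 held:RD_PORT  <A:1 Mu:0 Ld:0 B:1 rd:1 wr:3>
#4 MEM src=r7,r2 held:FU  <A:1 Mu:0 Ld:0 B:1 rd:1 wr:3>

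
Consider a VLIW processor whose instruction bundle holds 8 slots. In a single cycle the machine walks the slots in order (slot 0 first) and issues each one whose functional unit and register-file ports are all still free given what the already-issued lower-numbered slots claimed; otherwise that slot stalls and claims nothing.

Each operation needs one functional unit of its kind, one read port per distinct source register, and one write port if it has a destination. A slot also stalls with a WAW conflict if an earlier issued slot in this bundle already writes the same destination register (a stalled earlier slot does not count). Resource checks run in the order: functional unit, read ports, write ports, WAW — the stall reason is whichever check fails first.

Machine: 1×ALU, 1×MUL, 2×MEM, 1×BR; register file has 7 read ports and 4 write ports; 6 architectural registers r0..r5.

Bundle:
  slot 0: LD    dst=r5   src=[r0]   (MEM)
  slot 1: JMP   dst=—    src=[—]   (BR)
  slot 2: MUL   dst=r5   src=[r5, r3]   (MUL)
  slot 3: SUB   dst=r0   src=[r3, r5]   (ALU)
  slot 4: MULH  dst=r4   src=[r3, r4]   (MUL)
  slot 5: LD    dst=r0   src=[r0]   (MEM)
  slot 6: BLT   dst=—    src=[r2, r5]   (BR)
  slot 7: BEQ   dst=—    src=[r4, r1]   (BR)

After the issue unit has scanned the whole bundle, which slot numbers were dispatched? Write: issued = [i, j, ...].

issued = [0, 1, 3, 4]

(0) want 1×MEM +1rd +1wr — yes → AL1|MU1|ME1|BR1|rd6|wr3
(1) want 1×BR +0rd +0wr — yes → AL1|MU1|ME1|BR0|rd6|wr3
(2) want 1×MUL +2rd +1wr — WAW → AL1|MU1|ME1|BR0|rd6|wr3
(3) want 1×ALU +2rd +1wr — yes → AL0|MU1|ME1|BR0|rd4|wr2
(4) want 1×MUL +2rd +1wr — yes → AL0|MU0|ME1|BR0|rd2|wr1
(5) want 1×MEM +1rd +1wr — WAW → AL0|MU0|ME1|BR0|rd2|wr1
(6) want 1×BR +2rd +0wr — FU → AL0|MU0|ME1|BR0|rd2|wr1
(7) want 1×BR +2rd +0wr — FU → AL0|MU0|ME1|BR0|rd2|wr1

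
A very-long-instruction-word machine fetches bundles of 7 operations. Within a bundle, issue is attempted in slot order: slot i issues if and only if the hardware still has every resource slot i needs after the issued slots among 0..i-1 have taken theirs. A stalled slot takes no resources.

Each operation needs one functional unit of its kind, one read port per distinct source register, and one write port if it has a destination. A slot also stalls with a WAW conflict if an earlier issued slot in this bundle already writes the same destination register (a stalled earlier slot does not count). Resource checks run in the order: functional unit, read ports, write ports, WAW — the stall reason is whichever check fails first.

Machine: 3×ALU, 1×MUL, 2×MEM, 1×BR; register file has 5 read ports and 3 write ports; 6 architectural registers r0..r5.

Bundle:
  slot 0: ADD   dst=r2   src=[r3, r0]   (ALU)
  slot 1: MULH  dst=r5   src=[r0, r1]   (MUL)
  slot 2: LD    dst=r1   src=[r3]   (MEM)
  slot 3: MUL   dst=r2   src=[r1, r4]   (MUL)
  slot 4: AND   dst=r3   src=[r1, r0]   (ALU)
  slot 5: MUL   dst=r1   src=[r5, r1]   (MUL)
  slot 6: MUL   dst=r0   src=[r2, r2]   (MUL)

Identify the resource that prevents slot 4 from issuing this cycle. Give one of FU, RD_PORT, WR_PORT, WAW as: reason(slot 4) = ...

reason(slot 4) = RD_PORT

  0. ALU→r2 ⇒ go  {2A/1Mu/2Ld/1B | 3r 2w}
  1. MUL→r5 ⇒ go  {2A/0Mu/2Ld/1B | 1r 1w}
  2. MEM→r1 ⇒ go  {2A/0Mu/1Ld/1B | 0r 0w}
  3. MUL→r2 ⇒ no(FU)  {2A/0Mu/1Ld/1B | 0r 0w}
  4. ALU→r3 ⇒ no(RD_PORT)  {2A/0Mu/1Ld/1B | 0r 0w}
  5. MUL→r1 ⇒ no(FU)  {2A/0Mu/1Ld/1B | 0r 0w}
  6. MUL→r0 ⇒ no(FU)  {2A/0Mu/1Ld/1B | 0r 0w}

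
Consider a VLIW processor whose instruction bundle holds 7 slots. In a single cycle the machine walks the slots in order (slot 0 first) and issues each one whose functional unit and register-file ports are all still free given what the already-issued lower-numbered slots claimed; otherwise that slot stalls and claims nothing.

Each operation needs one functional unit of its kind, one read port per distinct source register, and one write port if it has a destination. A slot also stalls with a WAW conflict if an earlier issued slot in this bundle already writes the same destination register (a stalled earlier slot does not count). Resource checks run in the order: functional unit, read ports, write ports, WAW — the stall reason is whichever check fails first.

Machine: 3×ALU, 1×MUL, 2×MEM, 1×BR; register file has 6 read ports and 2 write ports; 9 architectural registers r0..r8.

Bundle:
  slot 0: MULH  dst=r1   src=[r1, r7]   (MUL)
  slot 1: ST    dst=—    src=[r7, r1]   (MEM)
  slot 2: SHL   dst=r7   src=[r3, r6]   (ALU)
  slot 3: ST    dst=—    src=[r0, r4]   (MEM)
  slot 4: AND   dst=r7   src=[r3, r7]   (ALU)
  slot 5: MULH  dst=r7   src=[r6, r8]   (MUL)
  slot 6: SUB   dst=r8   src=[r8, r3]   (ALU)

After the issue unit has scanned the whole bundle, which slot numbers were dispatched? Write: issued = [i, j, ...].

slot 0 (MUL): ISSUE — free A3,Mu0,Ld2,B1 rp4 wp1
slot 1 (MEM): ISSUE — free A3,Mu0,Ld1,B1 rp2 wp1
slot 2 (ALU): ISSUE — free A2,Mu0,Ld1,B1 rp0 wp0
slot 3 (MEM): stall RD_PORT — free A2,Mu0,Ld1,B1 rp0 wp0
slot 4 (ALU): stall RD_PORT — free A2,Mu0,Ld1,B1 rp0 wp0
slot 5 (MUL): stall FU — free A2,Mu0,Ld1,B1 rp0 wp0
slot 6 (ALU): stall RD_PORT — free A2,Mu0,Ld1,B1 rp0 wp0

issued = [0, 1, 2]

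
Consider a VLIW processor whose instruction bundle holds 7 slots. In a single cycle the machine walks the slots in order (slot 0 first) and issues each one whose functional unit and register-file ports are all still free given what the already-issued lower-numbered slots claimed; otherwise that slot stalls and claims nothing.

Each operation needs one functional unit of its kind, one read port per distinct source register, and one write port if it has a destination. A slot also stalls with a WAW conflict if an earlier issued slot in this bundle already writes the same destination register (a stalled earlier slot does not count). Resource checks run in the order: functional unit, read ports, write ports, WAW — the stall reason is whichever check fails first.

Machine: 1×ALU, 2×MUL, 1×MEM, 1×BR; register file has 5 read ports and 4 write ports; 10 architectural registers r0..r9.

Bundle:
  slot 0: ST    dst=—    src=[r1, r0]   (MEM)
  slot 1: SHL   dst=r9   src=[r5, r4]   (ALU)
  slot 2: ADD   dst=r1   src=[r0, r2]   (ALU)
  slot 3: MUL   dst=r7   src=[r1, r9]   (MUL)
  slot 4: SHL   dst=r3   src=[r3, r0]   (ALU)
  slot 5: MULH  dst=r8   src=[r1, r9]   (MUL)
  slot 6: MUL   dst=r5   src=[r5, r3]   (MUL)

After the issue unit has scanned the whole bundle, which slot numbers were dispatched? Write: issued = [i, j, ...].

issued = [0, 1]

#0 MEM src=r1,r0 dispatched  <A:1 Mu:2 Ld:0 B:1 rd:3 wr:4>
#1 ALU src=r5,r4 dispatched  <A:0 Mu:2 Ld:0 B:1 rd:1 wr:3>
#2 ALU src=r0,r2 held:FU  <A:0 Mu:2 Ld:0 B:1 rd:1 wr:3>
#3 MUL src=r1,r9 held:RD_PORT  <A:0 Mu:2 Ld:0 B:1 rd:1 wr:3>
#4 ALU src=r3,r0 held:FU  <A:0 Mu:2 Ld:0 B:1 rd:1 wr:3>
#5 MUL src=r1,r9 held:RD_PORT  <A:0 Mu:2 Ld:0 B:1 rd:1 wr:3>
#6 MUL src=r5,r3 held:RD_PORT  <A:0 Mu:2 Ld:0 B:1 rd:1 wr:3>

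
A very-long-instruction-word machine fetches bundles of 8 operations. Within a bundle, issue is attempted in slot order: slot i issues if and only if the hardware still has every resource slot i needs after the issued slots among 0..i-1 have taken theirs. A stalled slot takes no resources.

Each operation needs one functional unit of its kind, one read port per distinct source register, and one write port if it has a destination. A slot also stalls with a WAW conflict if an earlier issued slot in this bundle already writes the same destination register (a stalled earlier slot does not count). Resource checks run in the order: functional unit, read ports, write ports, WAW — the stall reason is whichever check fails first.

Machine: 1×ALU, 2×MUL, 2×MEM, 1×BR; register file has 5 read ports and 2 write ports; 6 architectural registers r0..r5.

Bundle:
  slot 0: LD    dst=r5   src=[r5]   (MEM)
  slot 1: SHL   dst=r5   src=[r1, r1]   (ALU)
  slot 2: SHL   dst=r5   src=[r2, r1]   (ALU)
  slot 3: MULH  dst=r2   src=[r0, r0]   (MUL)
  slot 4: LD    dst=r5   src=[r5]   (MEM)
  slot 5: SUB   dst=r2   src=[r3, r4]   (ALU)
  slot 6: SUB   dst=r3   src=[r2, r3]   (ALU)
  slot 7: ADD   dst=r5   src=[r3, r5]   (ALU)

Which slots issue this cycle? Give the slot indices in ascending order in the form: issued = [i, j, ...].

(0) want 1×MEM +1rd +1wr — yes → AL1|MU2|ME1|BR1|rd4|wr1
(1) want 1×ALU +1rd +1wr — WAW → AL1|MU2|ME1|BR1|rd4|wr1
(2) want 1×ALU +2rd +1wr — WAW → AL1|MU2|ME1|BR1|rd4|wr1
(3) want 1×MUL +1rd +1wr — yes → AL1|MU1|ME1|BR1|rd3|wr0
(4) want 1×MEM +1rd +1wr — WR_PORT → AL1|MU1|ME1|BR1|rd3|wr0
(5) want 1×ALU +2rd +1wr — WR_PORT → AL1|MU1|ME1|BR1|rd3|wr0
(6) want 1×ALU +2rd +1wr — WR_PORT → AL1|MU1|ME1|BR1|rd3|wr0
(7) want 1×ALU +2rd +1wr — WR_PORT → AL1|MU1|ME1|BR1|rd3|wr0

issued = [0, 3]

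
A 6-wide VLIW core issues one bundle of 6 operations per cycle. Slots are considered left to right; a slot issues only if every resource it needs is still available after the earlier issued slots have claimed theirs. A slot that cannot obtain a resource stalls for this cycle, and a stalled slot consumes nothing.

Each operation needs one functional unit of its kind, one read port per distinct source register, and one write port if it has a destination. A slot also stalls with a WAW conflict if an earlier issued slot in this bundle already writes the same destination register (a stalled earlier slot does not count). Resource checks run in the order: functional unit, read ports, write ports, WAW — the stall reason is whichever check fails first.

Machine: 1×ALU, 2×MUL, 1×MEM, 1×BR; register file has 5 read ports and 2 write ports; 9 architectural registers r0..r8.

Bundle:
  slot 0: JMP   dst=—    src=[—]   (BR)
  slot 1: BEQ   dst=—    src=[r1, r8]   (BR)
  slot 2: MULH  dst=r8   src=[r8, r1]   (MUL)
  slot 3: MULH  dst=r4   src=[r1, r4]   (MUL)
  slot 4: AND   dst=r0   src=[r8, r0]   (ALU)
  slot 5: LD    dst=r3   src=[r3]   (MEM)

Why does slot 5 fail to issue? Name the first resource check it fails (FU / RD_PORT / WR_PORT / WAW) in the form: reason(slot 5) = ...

[0] BR needs rd=0 wr=0: ok; after: ALU=1 MUL=2 MEM=1 BR=0, R=5, W=2
[1] BR needs rd=2 wr=0: FU; after: ALU=1 MUL=2 MEM=1 BR=0, R=5, W=2
[2] MUL needs rd=2 wr=1: ok; after: ALU=1 MUL=1 MEM=1 BR=0, R=3, W=1
[3] MUL needs rd=2 wr=1: ok; after: ALU=1 MUL=0 MEM=1 BR=0, R=1, W=0
[4] ALU needs rd=2 wr=1: RD_PORT; after: ALU=1 MUL=0 MEM=1 BR=0, R=1, W=0
[5] MEM needs rd=1 wr=1: WR_PORT; after: ALU=1 MUL=0 MEM=1 BR=0, R=1, W=0

reason(slot 5) = WR_PORT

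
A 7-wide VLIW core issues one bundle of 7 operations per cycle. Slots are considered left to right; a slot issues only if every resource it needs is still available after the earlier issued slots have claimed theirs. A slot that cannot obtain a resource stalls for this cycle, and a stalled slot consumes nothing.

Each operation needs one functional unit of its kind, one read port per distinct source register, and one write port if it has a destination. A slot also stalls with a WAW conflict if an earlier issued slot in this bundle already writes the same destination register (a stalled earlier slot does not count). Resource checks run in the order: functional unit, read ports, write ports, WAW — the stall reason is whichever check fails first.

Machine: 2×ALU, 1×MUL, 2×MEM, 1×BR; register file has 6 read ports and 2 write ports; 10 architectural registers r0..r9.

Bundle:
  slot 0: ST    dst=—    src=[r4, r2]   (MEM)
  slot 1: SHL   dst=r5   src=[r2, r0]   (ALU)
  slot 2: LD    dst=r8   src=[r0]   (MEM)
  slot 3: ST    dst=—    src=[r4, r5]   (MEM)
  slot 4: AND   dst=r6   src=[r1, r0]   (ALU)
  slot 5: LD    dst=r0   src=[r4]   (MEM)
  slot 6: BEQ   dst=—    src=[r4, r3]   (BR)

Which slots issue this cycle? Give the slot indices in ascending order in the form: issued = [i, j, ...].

issued = [0, 1, 2]

#0 MEM src=r4,r2 dispatched  <A:2 Mu:1 Ld:1 B:1 rd:4 wr:2>
#1 ALU src=r2,r0 dispatched  <A:1 Mu:1 Ld:1 B:1 rd:2 wr:1>
#2 MEM src=r0 dispatched  <A:1 Mu:1 Ld:0 B:1 rd:1 wr:0>
#3 MEM src=r4,r5 held:FU  <A:1 Mu:1 Ld:0 B:1 rd:1 wr:0>
#4 ALU src=r1,r0 held:RD_PORT  <A:1 Mu:1 Ld:0 B:1 rd:1 wr:0>
#5 MEM src=r4 held:FU  <A:1 Mu:1 Ld:0 B:1 rd:1 wr:0>
#6 BR src=r4,r3 held:RD_PORT  <A:1 Mu:1 Ld:0 B:1 rd:1 wr:0>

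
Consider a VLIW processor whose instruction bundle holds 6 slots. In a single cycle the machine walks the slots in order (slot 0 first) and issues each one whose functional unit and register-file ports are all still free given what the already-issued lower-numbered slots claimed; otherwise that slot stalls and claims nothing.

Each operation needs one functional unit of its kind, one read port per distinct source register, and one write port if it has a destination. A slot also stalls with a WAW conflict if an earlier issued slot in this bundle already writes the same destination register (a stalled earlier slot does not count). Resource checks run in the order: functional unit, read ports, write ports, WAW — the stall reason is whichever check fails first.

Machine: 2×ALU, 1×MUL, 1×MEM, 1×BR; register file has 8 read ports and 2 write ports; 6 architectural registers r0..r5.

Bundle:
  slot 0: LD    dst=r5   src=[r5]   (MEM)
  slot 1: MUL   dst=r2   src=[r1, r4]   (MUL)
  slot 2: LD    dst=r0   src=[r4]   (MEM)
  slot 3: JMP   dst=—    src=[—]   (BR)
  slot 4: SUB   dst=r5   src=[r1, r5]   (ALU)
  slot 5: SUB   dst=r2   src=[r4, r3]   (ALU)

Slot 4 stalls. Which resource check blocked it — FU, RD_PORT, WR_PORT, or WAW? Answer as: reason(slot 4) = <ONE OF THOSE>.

  0. MEM→r5 ⇒ go  {2A/1Mu/0Ld/1B | 7r 1w}
  1. MUL→r2 ⇒ go  {2A/0Mu/0Ld/1B | 5r 0w}
  2. MEM→r0 ⇒ no(FU)  {2A/0Mu/0Ld/1B | 5r 0w}
  3. BR ⇒ go  {2A/0Mu/0Ld/0B | 5r 0w}
  4. ALU→r5 ⇒ no(WR_PORT)  {2A/0Mu/0Ld/0B | 5r 0w}
  5. ALU→r2 ⇒ no(WR_PORT)  {2A/0Mu/0Ld/0B | 5r 0w}

reason(slot 4) = WR_PORT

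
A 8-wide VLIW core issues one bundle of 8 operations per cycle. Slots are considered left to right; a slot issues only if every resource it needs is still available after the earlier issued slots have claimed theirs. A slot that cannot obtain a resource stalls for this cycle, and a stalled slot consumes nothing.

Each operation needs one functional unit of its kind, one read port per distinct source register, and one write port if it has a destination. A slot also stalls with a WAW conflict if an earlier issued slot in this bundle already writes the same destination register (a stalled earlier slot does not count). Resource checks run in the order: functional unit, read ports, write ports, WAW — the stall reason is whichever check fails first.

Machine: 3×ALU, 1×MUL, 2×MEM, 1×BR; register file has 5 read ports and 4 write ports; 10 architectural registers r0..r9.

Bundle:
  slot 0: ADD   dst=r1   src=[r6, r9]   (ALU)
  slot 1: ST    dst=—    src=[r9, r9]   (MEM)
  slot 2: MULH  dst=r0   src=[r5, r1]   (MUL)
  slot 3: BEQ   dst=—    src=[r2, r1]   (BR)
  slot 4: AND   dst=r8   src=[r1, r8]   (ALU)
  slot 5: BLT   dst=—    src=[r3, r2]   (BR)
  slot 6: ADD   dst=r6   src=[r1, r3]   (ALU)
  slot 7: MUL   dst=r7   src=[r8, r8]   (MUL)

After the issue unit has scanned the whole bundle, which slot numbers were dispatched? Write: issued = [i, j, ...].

issued = [0, 1, 2]

[0] ALU needs rd=2 wr=1: ok; after: ALU=2 MUL=1 MEM=2 BR=1, R=3, W=3
[1] MEM needs rd=1 wr=0: ok; after: ALU=2 MUL=1 MEM=1 BR=1, R=2, W=3
[2] MUL needs rd=2 wr=1: ok; after: ALU=2 MUL=0 MEM=1 BR=1, R=0, W=2
[3] BR needs rd=2 wr=0: RD_PORT; after: ALU=2 MUL=0 MEM=1 BR=1, R=0, W=2
[4] ALU needs rd=2 wr=1: RD_PORT; after: ALU=2 MUL=0 MEM=1 BR=1, R=0, W=2
[5] BR needs rd=2 wr=0: RD_PORT; after: ALU=2 MUL=0 MEM=1 BR=1, R=0, W=2
[6] ALU needs rd=2 wr=1: RD_PORT; after: ALU=2 MUL=0 MEM=1 BR=1, R=0, W=2
[7] MUL needs rd=1 wr=1: FU; after: ALU=2 MUL=0 MEM=1 BR=1, R=0, W=2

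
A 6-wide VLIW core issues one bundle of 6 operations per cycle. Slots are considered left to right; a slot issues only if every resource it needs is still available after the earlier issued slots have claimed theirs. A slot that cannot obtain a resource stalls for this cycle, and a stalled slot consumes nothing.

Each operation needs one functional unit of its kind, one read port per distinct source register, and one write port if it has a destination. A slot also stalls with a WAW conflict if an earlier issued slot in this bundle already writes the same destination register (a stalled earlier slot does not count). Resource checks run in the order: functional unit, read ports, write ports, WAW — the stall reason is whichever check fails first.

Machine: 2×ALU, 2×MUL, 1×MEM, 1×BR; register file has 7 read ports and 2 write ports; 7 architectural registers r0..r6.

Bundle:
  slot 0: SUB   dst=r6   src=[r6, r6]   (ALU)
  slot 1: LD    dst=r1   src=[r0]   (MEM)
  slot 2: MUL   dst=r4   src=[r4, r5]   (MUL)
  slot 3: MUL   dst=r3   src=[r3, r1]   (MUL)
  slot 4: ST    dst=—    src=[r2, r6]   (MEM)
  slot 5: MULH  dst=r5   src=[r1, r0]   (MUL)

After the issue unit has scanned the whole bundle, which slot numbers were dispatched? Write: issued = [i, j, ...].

issued = [0, 1]

[0] ALU needs rd=1 wr=1: ok; after: ALU=1 MUL=2 MEM=1 BR=1, R=6, W=1
[1] MEM needs rd=1 wr=1: ok; after: ALU=1 MUL=2 MEM=0 BR=1, R=5, W=0
[2] MUL needs rd=2 wr=1: WR_PORT; after: ALU=1 MUL=2 MEM=0 BR=1, R=5, W=0
[3] MUL needs rd=2 wr=1: WR_PORT; after: ALU=1 MUL=2 MEM=0 BR=1, R=5, W=0
[4] MEM needs rd=2 wr=0: FU; after: ALU=1 MUL=2 MEM=0 BR=1, R=5, W=0
[5] MUL needs rd=2 wr=1: WR_PORT; after: ALU=1 MUL=2 MEM=0 BR=1, R=5, W=0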